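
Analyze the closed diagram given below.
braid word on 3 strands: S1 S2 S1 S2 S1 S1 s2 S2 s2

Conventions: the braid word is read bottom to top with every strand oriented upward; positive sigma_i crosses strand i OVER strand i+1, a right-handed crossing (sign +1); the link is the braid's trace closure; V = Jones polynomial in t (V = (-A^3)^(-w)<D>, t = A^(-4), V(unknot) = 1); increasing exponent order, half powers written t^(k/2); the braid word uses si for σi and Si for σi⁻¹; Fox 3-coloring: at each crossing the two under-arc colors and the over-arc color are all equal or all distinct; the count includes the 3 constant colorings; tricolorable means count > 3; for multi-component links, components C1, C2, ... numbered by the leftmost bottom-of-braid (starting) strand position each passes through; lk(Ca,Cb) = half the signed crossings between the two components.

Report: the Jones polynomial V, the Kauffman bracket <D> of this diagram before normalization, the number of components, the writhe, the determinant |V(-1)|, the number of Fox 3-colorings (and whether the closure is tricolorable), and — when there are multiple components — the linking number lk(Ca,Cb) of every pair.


V(t) = t^(-13/2) - t^(-11/2) + t^(-9/2) - 2t^(-7/2) - t^(-3/2)
bracket: A^-9 + 2A^-1 - A^3 + A^7 - A^11, w = -5
2 components, writhe -5, over 9 crossings
lk(C1,C2) = -1
det 6, colorings 9 of 3^9 — tricolorable
observation: the 1 component pair carries total linking -1


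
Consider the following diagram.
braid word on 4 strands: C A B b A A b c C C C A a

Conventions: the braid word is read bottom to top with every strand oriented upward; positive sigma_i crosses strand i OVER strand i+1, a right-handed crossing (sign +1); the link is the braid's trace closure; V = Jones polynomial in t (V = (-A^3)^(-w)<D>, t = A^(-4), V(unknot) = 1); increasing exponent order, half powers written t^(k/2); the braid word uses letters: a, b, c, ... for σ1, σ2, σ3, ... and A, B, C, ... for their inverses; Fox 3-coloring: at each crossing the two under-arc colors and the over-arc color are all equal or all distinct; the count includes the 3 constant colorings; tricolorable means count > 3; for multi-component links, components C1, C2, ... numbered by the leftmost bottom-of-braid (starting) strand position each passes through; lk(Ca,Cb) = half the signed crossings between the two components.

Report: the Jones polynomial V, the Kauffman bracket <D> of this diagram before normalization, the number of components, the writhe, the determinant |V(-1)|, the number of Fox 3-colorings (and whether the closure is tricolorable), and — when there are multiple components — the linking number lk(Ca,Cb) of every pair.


V(t) = t^-8 - 2t^-7 + t^-6 - 2t^-5 + 2t^-4 + t^-2
bracket: -A^-7 - 2A + 2A^5 - A^9 + 2A^13 - A^17, w = -5
1 component, writhe -5, over 13 crossings
det 9, colorings 27 of 3^13 — tricolorable
observation: the word shrinks to σ3⁻¹ σ1⁻¹ σ1⁻¹ σ1⁻¹ σ2 σ3⁻¹ σ3⁻¹ after cancelling


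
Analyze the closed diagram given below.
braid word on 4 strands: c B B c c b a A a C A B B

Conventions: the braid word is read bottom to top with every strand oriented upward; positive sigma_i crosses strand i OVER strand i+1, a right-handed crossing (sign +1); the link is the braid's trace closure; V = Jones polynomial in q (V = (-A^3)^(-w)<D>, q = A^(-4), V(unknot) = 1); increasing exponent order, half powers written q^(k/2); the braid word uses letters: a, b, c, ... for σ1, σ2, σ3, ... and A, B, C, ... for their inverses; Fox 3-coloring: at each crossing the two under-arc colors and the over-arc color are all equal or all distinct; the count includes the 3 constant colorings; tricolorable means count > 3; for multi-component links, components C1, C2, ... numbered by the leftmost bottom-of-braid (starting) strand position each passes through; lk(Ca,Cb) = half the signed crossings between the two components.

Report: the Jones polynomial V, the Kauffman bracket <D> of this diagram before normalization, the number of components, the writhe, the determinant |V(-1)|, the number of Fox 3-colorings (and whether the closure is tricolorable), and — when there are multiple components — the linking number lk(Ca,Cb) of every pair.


V(q) = q^-5 - 2q^-4 + q^-3 + q^-1 + 2 + 2q^2 - q^3
bracket: A^-15 - 2A^-11 - 2A^-3 - A - A^9 + 2A^13 - A^17, w = -1
3 components, writhe -1, over 13 crossings
lk(C1,C2) = 0
linking number lk(C1,C3) = 0
lk(C2,C3): 0
det 0, colorings 27 of 3^14 — tricolorable
observation: |V(-1)| = 0: so tricolorable, since 3 divides 0


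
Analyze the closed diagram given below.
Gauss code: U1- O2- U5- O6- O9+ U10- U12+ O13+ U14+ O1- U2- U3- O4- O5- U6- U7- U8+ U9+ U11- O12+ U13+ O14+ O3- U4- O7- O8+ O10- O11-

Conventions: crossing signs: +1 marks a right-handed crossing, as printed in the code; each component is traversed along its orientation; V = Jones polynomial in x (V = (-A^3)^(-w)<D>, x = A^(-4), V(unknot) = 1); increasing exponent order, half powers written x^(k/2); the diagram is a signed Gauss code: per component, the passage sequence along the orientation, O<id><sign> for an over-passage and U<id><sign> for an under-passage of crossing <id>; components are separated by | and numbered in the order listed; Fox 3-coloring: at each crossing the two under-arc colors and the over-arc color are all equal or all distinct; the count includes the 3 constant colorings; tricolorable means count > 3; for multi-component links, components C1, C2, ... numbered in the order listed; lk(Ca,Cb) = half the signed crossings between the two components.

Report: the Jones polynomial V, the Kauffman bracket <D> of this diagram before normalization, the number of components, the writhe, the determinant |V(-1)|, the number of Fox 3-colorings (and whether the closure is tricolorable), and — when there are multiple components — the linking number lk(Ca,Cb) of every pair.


Jones polynomial: V(x) = x^-7 - 2x^-6 + 2x^-5 - 3x^-4 + 3x^-3 - 2x^-2 + 2x^-1
<D> = 2A^-8 - 2A^-4 + 3 - 3A^4 + 2A^8 - 2A^12 + A^16; writhe -4
components 1, writhe -4 (14 crossings)
3-colorings: 9 of 3^14, det 15 — tricolorable
note: the span of V is 6, forcing >= 6 crossings in any diagram


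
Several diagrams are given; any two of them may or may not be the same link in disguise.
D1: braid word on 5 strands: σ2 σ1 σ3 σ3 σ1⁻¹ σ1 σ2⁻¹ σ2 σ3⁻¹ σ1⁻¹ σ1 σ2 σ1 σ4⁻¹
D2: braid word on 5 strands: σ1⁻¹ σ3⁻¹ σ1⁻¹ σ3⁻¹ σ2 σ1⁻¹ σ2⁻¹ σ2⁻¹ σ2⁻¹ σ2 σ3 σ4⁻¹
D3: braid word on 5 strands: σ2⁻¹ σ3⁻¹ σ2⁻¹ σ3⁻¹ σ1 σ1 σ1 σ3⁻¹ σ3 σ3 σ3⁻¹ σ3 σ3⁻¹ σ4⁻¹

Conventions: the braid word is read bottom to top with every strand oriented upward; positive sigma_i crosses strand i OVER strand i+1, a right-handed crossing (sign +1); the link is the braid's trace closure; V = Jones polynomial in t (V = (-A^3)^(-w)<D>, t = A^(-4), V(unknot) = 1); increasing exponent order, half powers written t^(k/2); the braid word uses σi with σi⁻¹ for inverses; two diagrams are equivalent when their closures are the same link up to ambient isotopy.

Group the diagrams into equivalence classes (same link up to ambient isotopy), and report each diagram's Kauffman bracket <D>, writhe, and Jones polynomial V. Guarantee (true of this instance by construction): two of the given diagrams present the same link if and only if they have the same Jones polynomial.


classes: {D1} | {D2} | {D3}
V(D1) = t + t^3 - t^4  [14 crossings, <D> = -A^-4 + 1 + A^8, w = +4]
V(D2) = -t^-6 + t^-5 - t^-4 + 2t^-3 - t^-2 + t^-1  [12 crossings, <D> = A^-14 - A^-10 + 2A^-6 - A^-2 + A^2 - A^6, w = -6]
V(D3) = -t^-3 + t^-2 - t^-1 + 3 - t + t^2 - t^3  (w -2, c 14, <D> = -A^-18 + A^-14 - A^-10 + 3A^-6 - A^-2 + A^2 - A^6)
insight: V(t) takes 3 values over 3 diagrams, fixing the grouping


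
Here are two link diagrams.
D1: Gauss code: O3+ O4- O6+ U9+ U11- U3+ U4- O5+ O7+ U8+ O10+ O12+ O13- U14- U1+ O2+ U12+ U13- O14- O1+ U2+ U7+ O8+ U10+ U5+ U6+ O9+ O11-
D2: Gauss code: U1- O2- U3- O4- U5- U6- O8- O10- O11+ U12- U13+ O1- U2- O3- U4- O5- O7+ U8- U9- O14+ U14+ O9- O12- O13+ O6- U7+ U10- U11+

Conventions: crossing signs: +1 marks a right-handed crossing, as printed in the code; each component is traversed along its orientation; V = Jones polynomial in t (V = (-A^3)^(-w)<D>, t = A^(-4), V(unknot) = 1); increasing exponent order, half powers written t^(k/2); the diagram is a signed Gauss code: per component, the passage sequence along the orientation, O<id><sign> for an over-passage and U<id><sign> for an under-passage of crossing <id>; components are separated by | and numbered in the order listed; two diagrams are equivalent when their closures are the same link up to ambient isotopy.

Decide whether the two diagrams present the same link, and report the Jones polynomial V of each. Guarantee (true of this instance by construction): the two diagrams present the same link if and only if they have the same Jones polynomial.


equivalent: no
V(D1) = t + t^3 - t^4  (w +6, c 14, <D> = -A^2 + A^6 + A^14)
V(D2) = -t^-9 + t^-8 - 2t^-7 + 3t^-6 - 2t^-5 + 2t^-4 - t^-3 + t^-2  (w -6, c 14, <D> = A^-10 - A^-6 + 2A^-2 - 2A^2 + 3A^6 - 2A^10 + A^14 - A^18)
why: 2 values of V(t) split the 2 diagrams


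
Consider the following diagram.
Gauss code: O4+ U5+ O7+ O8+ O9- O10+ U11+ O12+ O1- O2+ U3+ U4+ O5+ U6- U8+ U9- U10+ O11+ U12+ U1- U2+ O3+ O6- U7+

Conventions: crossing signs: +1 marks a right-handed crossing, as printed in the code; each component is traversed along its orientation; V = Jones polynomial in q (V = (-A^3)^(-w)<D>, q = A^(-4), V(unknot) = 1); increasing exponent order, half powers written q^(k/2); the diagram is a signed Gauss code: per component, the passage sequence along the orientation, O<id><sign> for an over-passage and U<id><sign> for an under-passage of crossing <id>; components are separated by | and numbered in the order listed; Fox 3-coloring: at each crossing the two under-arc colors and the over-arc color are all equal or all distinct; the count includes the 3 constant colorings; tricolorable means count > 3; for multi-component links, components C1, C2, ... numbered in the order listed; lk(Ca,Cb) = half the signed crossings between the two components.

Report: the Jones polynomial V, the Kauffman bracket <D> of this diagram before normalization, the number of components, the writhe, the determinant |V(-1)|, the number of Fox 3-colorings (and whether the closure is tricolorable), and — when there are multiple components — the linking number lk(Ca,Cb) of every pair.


V(q) = q^2 - q^3 + 3q^4 - 3q^5 + 3q^6 - 3q^7 + 2q^8 - q^9
bracket: -A^-18 + 2A^-14 - 3A^-10 + 3A^-6 - 3A^-2 + 3A^2 - A^6 + A^10, w = +6
1 component, writhe +6, over 12 crossings
det 17, colorings 3 of 3^12 — not tricolorable
observation: the span of V is 7, forcing >= 7 crossings in any diagram


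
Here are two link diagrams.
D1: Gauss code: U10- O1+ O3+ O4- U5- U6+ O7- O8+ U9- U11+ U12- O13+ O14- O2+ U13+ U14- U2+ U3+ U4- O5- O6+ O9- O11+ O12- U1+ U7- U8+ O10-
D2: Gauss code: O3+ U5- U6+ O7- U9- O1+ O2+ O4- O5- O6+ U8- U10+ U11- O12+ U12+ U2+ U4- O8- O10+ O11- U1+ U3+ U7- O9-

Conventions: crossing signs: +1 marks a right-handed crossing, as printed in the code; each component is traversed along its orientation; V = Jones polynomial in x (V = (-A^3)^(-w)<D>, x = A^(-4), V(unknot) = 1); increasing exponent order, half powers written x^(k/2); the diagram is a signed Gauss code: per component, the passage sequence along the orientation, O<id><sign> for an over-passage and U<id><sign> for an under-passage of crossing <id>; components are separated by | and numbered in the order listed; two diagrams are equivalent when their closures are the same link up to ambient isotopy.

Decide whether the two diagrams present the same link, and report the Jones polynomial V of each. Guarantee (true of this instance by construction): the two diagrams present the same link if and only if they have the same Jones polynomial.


equivalent: yes
V(D1) = 1  (w 0, c 14, <D> = 1)
V(D2) = 1  (w 0, c 12, <D> = 1)
why: Reidemeister moves carry D1 (14 crossings) to D2 (12)


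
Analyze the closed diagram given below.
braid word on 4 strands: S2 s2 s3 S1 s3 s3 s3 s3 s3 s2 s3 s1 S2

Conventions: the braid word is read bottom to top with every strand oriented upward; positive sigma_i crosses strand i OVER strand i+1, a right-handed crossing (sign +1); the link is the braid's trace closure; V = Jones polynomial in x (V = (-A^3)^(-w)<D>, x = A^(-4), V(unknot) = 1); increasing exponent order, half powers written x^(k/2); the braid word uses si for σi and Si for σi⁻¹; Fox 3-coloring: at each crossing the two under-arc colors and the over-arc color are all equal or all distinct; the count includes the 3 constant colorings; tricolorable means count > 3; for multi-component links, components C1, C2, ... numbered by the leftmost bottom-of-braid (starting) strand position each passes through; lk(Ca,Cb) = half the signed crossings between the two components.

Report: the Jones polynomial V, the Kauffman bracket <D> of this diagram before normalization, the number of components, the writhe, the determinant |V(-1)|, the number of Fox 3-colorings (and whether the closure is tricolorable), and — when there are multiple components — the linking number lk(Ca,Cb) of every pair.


V(x) = x^3 + x^5 - x^6 + x^7 - x^8 + x^9 - x^10
bracket: A^-19 - A^-15 + A^-11 - A^-7 + A^-3 - A - A^9, w = +7
1 component, writhe +7, over 13 crossings
det 7, colorings 3 of 3^13 — not tricolorable
observation: inverse pairs cancel, leaving σ3 σ1⁻¹ σ3 σ3 σ3 σ3 σ3 σ2 σ3 σ1 σ2⁻¹


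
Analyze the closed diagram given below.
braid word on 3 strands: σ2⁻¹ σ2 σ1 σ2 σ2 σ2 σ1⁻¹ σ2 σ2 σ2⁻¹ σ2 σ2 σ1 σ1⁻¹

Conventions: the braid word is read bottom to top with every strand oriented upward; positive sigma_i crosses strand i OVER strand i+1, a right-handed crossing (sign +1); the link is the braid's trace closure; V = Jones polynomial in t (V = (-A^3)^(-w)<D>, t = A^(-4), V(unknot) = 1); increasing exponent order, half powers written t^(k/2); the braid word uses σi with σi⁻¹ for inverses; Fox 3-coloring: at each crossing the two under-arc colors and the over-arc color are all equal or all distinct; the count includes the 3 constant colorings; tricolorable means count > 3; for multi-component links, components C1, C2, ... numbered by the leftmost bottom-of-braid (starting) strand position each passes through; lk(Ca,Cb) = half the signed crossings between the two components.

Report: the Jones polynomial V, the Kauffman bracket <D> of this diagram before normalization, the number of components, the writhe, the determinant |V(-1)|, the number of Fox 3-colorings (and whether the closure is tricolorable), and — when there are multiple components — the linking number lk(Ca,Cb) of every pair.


V = t^2 + 2t^4 - 2t^5 + t^6 - 2t^7 + t^8
<D> = A^-14 - 2A^-10 + A^-6 - 2A^-2 + 2A^2 + A^10 (w = +6)
1 component over 14 crossings, w = +6
27 Fox colorings among 3^14, |V(-1)| = 9: tricolorable
why: V spans 6 powers of t: at least 6 crossings in any diagram


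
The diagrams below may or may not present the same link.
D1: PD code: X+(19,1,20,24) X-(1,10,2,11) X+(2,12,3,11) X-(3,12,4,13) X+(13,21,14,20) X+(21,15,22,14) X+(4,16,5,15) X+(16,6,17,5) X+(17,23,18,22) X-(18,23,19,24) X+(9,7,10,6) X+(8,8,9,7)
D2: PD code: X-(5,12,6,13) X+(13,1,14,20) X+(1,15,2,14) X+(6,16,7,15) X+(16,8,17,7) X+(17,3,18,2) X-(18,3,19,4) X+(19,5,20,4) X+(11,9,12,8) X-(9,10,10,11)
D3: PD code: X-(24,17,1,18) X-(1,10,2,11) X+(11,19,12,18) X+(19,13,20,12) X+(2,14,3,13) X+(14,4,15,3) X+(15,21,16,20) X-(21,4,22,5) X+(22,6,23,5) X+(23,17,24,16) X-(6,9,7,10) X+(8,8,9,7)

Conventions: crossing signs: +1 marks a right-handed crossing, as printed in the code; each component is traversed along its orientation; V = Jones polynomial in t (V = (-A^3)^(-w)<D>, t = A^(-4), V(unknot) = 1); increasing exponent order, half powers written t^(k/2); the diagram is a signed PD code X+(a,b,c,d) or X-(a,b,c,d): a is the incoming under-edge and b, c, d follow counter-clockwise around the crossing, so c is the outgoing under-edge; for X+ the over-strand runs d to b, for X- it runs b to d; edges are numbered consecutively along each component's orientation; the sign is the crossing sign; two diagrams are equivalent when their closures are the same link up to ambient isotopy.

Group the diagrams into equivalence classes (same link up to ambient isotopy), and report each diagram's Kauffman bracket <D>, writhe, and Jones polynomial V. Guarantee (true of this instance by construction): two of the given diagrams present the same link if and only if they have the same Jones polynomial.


equivalence classes: {D1, D2, D3}
D1 (bracket -A^-6 + A^-2 - A^2 + 2A^6 - A^10 + A^14; 12 crossings at w = +6): V = t - t^2 + 2t^3 - t^4 + t^5 - t^6
D2 (bracket -A^-12 + A^-8 - A^-4 + 2 - A^4 + A^8; 10 crossings at w = +4): V = t - t^2 + 2t^3 - t^4 + t^5 - t^6
V(D3) = t - t^2 + 2t^3 - t^4 + t^5 - t^6  [12 crossings, <D> = -A^-12 + A^-8 - A^-4 + 2 - A^4 + A^8, w = +4]
key observation: one V(t) for all 3 diagrams — one class (guaranteed)


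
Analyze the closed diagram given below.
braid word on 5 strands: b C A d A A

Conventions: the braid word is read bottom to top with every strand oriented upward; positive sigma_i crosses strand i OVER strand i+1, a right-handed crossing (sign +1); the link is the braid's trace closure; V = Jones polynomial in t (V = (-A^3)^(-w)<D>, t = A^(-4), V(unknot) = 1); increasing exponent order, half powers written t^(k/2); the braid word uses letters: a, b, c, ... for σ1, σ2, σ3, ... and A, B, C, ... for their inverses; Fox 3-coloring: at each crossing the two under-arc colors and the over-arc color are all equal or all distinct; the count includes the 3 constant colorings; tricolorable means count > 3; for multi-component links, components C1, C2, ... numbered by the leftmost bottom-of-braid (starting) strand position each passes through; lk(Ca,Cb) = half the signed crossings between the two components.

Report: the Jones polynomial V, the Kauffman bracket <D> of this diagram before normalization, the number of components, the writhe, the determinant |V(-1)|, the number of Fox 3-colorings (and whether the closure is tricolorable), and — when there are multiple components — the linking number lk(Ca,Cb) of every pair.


V(t) = -t^-4 + t^-3 + t^-1
bracket: A^-2 + A^6 - A^10, w = -2
1 component, writhe -2, over 6 crossings
det 3, colorings 9 of 3^6 — tricolorable
observation: |V(-1)| = 3: so tricolorable, since 3 divides 3


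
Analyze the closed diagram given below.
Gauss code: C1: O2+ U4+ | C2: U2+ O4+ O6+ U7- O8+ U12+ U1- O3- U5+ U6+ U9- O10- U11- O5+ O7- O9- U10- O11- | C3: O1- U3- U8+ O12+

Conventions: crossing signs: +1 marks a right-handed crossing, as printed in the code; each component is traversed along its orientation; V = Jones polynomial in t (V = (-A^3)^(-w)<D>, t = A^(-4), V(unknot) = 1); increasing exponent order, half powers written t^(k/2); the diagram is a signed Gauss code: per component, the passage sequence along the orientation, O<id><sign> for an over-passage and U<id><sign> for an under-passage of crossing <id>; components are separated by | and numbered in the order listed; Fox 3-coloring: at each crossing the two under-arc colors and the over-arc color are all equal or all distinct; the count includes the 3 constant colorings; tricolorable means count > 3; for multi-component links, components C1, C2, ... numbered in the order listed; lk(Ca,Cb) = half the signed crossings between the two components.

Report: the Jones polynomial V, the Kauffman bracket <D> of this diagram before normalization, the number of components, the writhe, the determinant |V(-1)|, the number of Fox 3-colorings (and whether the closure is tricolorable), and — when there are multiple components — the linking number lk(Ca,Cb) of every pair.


V(t) = -t^-4 + t^-1 + 2 + t + t^2
bracket: A^-8 + A^-4 + 2 + A^4 - A^16, w = 0
3 components, writhe 0, over 12 crossings
lk(C1,C2) = +1
linking number lk(C1,C3) = 0
lk(C2,C3): 0
det 0, colorings 27 of 3^12 — tricolorable
observation: |V(-1)| = 0: so tricolorable, since 3 divides 0


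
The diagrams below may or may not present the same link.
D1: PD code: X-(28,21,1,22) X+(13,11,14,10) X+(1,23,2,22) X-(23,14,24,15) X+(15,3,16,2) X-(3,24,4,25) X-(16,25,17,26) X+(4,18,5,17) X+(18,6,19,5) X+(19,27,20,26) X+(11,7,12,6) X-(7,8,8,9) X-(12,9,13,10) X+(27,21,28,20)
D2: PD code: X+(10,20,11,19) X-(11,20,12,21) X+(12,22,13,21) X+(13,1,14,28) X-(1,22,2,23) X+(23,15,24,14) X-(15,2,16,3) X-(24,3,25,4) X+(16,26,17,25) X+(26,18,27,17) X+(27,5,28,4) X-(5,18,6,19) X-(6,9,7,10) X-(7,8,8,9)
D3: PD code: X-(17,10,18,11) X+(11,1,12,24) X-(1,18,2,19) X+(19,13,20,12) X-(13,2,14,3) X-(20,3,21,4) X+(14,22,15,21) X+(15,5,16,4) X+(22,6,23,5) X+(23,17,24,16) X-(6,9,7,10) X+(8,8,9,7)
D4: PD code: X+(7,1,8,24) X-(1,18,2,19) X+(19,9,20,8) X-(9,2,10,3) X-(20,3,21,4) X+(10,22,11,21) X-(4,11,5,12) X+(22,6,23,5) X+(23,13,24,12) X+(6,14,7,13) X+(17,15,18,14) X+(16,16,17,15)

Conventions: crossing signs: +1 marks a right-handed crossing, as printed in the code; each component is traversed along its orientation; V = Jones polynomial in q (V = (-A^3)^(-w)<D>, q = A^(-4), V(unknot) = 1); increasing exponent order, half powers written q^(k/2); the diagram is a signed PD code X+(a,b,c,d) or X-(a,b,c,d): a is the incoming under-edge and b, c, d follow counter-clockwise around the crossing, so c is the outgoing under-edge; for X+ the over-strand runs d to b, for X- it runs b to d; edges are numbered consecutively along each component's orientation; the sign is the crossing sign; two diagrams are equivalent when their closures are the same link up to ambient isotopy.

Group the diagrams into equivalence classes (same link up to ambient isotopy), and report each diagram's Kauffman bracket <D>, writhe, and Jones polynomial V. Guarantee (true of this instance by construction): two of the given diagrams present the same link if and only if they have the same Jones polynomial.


classes: {D1, D2, D3, D4}
V(D1) = q^-1 - 1 + 2q - 2q^2 + 2q^3 - 2q^4 + q^5  [14 crossings, <D> = A^-14 - 2A^-10 + 2A^-6 - 2A^-2 + 2A^2 - A^6 + A^10, w = +2]
V(D2) = q^-1 - 1 + 2q - 2q^2 + 2q^3 - 2q^4 + q^5  [14 crossings, <D> = A^-20 - 2A^-16 + 2A^-12 - 2A^-8 + 2A^-4 - 1 + A^4, w = 0]
V(D3) = q^-1 - 1 + 2q - 2q^2 + 2q^3 - 2q^4 + q^5  [12 crossings, <D> = A^-14 - 2A^-10 + 2A^-6 - 2A^-2 + 2A^2 - A^6 + A^10, w = +2]
V(D4) = q^-1 - 1 + 2q - 2q^2 + 2q^3 - 2q^4 + q^5  [12 crossings, <D> = A^-8 - 2A^-4 + 2 - 2A^4 + 2A^8 - A^12 + A^16, w = +4]
note: one V(q) for all 4 diagrams — one class (guaranteed)


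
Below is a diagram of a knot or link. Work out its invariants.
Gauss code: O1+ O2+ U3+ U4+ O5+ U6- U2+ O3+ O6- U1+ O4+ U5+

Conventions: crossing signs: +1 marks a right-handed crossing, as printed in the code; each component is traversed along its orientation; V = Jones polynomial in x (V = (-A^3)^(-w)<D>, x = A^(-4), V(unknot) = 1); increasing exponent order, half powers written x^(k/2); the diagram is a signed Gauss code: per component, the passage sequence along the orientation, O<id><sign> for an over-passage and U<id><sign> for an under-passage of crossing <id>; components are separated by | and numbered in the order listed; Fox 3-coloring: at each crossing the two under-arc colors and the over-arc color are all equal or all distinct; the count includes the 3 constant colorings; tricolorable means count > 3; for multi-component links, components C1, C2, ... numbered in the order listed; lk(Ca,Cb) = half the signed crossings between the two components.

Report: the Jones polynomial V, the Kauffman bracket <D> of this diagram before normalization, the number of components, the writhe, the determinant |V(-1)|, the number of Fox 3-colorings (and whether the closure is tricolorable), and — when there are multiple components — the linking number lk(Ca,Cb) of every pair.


V(x) = x - x^2 + 2x^3 - x^4 + x^5 - x^6
bracket: -A^-12 + A^-8 - A^-4 + 2 - A^4 + A^8, w = +4
1 component, writhe +4, over 6 crossings
det 7, colorings 3 of 3^6 — not tricolorable
observation: det 7 = |V(-1)|; not divisible by 3, so not tricolorable


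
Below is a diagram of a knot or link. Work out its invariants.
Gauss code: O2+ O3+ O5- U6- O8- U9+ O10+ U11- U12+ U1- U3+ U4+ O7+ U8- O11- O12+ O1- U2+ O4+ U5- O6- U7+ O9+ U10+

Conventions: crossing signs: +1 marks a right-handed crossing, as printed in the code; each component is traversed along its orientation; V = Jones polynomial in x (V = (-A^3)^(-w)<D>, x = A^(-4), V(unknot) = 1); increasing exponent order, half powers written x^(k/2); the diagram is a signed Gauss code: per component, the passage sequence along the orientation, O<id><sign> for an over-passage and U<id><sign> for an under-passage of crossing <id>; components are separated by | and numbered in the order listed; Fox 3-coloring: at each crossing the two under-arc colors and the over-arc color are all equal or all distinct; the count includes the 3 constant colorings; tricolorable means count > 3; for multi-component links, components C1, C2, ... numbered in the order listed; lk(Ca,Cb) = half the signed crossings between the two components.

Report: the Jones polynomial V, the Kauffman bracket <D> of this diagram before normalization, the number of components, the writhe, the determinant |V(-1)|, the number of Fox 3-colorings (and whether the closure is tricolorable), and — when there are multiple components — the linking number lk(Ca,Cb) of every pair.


Jones polynomial: V(x) = x^-1 - 1 + 2x - 2x^2 + 2x^3 - 2x^4 + x^5
<D> = A^-14 - 2A^-10 + 2A^-6 - 2A^-2 + 2A^2 - A^6 + A^10; writhe +2
components 1, writhe +2 (12 crossings)
3-colorings: 3 of 3^12, det 11 — not tricolorable
note: |V(-1)| = 11: so not tricolorable, since 3 does not divide 11


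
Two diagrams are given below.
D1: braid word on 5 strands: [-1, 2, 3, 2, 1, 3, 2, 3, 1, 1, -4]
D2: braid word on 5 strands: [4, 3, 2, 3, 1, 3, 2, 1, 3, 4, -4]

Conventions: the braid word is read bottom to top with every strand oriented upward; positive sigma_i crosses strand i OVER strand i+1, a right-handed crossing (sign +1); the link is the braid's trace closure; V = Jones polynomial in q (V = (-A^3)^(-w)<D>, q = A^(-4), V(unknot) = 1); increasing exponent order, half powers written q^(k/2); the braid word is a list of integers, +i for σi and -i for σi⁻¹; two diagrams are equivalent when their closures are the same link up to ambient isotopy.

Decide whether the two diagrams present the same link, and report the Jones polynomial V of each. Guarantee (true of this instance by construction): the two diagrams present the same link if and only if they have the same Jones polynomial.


equivalent: yes
D1 (bracket -A^-9 + A^-5 + A^3 + A^11; 11 crossings at w = +7): V = -q^(5/2) - q^(9/2) - q^(13/2) + q^(15/2)
V(D2) = -q^(5/2) - q^(9/2) - q^(13/2) + q^(15/2)  (w +9, c 11, <D> = -A^-3 + A + A^9 + A^17)
key observation: Markov moves rewrite D1 (11 crossings) into D2 (11)


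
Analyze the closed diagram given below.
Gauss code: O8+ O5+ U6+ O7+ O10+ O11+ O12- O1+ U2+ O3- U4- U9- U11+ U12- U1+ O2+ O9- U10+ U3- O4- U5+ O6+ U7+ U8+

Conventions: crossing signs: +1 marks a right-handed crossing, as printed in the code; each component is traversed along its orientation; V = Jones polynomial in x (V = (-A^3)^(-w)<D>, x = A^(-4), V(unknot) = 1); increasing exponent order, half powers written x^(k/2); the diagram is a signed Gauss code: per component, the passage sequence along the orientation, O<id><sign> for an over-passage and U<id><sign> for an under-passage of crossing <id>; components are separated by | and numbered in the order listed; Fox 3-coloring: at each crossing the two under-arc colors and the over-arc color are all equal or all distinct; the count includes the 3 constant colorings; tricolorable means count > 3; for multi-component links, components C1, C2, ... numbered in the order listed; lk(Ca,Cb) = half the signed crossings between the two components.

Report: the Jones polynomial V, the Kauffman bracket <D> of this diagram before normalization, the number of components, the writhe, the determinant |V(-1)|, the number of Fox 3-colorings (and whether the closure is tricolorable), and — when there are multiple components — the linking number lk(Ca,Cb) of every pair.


V = x^-1 - 1 + 2x - 3x^2 + 3x^3 - 2x^4 + 2x^5 - x^6
<D> = -A^-12 + 2A^-8 - 2A^-4 + 3 - 3A^4 + 2A^8 - A^12 + A^16 (w = +4)
1 component over 12 crossings, w = +4
9 Fox colorings among 3^12, |V(-1)| = 15: tricolorable
why: det 15 = |V(-1)|; divisible by 3, so tricolorable


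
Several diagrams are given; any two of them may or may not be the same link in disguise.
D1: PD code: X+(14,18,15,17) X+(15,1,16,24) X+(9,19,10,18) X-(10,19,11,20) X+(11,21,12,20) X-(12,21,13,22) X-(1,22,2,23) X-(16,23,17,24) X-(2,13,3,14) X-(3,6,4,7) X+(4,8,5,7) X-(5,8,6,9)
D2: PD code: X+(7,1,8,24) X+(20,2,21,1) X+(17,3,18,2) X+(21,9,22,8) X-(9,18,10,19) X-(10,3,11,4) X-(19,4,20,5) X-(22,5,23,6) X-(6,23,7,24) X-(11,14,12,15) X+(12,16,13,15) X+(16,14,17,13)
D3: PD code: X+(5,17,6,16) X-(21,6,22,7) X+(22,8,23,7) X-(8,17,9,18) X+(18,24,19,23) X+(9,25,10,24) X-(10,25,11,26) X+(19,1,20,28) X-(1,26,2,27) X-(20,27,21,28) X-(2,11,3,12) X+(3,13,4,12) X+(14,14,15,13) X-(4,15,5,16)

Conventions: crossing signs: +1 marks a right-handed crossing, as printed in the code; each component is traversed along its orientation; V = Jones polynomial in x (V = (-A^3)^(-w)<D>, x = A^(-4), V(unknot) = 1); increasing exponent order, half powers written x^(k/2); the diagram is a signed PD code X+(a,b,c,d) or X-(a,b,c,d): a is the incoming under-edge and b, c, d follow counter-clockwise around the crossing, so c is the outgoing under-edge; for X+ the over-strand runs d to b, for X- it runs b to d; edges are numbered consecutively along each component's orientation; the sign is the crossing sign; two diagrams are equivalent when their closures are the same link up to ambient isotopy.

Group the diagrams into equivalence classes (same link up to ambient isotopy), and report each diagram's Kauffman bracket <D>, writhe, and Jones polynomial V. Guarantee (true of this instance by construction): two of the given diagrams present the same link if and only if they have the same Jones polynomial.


classes: {D1, D2, D3}
V(D1) = 1  [12 crossings, <D> = A^-6, w = -2]
V(D2) = 1  [12 crossings, <D> = 1, w = 0]
V(D3) = 1  (w 0, c 14, <D> = 1)
insight: all 3 diagrams share one V(x), hence one class


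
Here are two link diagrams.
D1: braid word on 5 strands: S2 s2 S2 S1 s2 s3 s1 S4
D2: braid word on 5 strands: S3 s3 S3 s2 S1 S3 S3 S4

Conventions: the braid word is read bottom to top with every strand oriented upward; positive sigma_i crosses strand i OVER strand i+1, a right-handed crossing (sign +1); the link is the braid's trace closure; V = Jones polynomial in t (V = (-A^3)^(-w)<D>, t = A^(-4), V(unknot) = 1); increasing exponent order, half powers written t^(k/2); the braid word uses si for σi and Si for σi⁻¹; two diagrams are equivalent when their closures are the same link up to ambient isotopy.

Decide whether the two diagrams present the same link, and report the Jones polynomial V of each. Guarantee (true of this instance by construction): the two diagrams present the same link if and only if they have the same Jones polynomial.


equivalent: no
V(D1) = 1  (w 0, c 8, <D> = 1)
V(D2) = -t^-4 + t^-3 + t^-1  [8 crossings, <D> = A^-8 + 1 - A^4, w = -4]
key observation: V(t) takes 2 values over 2 diagrams, fixing the grouping


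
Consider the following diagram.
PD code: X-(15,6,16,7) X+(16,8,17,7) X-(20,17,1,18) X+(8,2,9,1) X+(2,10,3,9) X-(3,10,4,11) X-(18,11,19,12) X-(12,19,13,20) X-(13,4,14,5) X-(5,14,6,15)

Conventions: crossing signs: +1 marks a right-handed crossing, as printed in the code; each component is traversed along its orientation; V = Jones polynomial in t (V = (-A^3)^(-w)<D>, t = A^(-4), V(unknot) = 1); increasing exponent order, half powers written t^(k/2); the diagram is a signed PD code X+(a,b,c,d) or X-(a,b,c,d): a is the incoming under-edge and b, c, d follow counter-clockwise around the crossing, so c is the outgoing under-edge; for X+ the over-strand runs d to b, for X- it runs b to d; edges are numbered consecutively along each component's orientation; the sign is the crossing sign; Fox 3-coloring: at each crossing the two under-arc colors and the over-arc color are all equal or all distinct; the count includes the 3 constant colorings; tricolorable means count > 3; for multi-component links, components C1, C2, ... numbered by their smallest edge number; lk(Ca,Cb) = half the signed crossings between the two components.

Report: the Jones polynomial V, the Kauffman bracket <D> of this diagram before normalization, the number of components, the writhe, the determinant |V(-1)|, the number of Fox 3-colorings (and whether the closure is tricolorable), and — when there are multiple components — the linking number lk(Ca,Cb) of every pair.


V(t) = -t^-6 + t^-5 - t^-4 + 2t^-3 - t^-2 + t^-1
bracket: A^-8 - A^-4 + 2 - A^4 + A^8 - A^12, w = -4
1 component, writhe -4, over 10 crossings
det 7, colorings 3 of 3^10 — not tricolorable
observation: V spans 5 powers of t: at least 5 crossings in any diagram


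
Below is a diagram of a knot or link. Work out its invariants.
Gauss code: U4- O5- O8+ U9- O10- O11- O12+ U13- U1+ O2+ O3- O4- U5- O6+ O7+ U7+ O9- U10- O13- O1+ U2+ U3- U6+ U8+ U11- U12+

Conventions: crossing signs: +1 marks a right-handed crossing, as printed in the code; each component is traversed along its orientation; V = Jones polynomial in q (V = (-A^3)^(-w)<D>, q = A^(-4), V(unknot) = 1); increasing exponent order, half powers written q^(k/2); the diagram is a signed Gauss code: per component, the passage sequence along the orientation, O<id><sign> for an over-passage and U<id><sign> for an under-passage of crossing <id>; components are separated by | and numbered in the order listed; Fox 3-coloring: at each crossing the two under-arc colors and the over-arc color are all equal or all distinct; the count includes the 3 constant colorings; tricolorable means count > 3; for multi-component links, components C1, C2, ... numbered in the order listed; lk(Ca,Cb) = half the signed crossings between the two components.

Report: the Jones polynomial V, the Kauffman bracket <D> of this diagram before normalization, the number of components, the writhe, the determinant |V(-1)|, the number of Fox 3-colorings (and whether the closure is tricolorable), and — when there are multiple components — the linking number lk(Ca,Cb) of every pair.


V(q) = -q^-4 + q^-3 + q^-1
bracket: -A - A^9 + A^13, w = -1
1 component, writhe -1, over 13 crossings
det 3, colorings 9 of 3^13 — tricolorable
observation: V spans 3 powers of q: at least 3 crossings in any diagram


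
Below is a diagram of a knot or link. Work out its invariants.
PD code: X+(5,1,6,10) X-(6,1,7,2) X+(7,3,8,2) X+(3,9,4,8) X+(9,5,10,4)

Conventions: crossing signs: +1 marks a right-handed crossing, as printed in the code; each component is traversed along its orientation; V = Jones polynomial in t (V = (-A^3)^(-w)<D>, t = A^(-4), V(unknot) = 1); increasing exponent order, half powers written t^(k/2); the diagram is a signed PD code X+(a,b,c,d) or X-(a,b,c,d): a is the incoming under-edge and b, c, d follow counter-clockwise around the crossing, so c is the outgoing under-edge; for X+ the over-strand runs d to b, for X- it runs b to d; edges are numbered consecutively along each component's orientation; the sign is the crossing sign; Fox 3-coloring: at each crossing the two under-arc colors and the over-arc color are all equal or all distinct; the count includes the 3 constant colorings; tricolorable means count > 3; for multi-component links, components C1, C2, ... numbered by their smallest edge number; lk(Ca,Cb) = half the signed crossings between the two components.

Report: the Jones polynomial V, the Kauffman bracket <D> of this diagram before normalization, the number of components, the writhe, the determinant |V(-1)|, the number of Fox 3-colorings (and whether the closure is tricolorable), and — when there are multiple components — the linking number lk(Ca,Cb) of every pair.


V = t + t^3 - t^4
<D> = A^-7 - A^-3 - A^5 (w = +3)
1 component over 5 crossings, w = +3
9 Fox colorings among 3^5, |V(-1)| = 3: tricolorable
why: det 3 = |V(-1)|; divisible by 3, so tricolorable


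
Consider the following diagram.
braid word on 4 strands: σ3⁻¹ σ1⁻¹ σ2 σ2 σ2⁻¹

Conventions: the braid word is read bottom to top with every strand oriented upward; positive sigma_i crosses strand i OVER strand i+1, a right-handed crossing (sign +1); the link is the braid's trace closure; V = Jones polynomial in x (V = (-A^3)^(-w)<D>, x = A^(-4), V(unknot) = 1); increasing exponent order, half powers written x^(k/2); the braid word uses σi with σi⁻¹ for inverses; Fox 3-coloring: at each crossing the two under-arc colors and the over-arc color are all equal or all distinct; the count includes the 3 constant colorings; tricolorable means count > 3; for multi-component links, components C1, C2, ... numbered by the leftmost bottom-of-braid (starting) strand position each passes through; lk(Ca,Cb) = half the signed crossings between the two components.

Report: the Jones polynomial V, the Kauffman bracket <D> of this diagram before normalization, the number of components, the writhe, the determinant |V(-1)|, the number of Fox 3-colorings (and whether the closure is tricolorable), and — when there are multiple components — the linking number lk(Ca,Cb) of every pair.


Jones polynomial: V(x) = 1
<D> = -A^-3; writhe -1
components 1, writhe -1 (5 crossings)
3-colorings: 3 of 3^5, det 1 — not tricolorable
note: free reduction leaves σ3⁻¹ σ1⁻¹ σ2 of the original 5 letters


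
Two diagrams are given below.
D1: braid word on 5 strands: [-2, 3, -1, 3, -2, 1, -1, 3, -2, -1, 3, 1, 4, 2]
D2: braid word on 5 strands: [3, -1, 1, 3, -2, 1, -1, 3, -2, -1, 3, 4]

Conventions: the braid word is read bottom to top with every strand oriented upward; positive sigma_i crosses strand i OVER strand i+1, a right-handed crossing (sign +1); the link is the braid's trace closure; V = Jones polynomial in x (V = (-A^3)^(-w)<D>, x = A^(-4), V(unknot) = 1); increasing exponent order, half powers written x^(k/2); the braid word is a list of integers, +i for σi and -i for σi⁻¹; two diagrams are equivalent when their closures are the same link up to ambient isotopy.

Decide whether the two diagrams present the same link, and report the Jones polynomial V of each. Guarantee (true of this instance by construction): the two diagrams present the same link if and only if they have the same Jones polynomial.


equivalent: yes
D1 (bracket A^-14 - 2A^-10 + 2A^-6 - 2A^-2 + 2A^2 - A^6 + A^10; 14 crossings at w = +2): V = x^-1 - 1 + 2x - 2x^2 + 2x^3 - 2x^4 + x^5
V(D2) = x^-1 - 1 + 2x - 2x^2 + 2x^3 - 2x^4 + x^5  (w +2, c 12, <D> = A^-14 - 2A^-10 + 2A^-6 - 2A^-2 + 2A^2 - A^6 + A^10)
key observation: Markov moves rewrite D1 (14 crossings) into D2 (12)


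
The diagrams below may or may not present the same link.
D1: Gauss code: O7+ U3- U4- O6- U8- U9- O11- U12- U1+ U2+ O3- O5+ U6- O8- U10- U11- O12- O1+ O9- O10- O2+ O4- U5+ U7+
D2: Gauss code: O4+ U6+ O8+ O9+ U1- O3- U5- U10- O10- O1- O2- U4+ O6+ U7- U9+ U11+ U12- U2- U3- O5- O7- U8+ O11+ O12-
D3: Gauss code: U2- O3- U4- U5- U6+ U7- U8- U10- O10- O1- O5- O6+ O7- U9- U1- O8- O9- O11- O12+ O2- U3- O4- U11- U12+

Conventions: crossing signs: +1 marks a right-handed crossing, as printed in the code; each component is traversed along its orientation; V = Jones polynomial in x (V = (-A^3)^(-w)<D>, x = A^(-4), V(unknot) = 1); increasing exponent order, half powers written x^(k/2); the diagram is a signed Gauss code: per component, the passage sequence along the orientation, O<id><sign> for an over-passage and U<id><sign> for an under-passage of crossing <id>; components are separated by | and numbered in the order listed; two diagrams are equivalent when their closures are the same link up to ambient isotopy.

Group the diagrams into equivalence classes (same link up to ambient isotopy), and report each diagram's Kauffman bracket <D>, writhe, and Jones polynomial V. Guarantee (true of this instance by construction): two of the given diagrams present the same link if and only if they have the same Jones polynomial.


equivalence classes: {D1} | {D2} | {D3}
D1 (bracket A^-8 + 1 - A^4; 12 crossings at w = -4): V = -x^-4 + x^-3 + x^-1
V(D2) = -x^-3 + 2x^-2 - 2x^-1 + 3 - 2x + 2x^2 - x^3  [12 crossings, <D> = -A^-18 + 2A^-14 - 2A^-10 + 3A^-6 - 2A^-2 + 2A^2 - A^6, w = -2]
V(D3) = x^-8 - 2x^-7 + x^-6 - 2x^-5 + 2x^-4 + x^-2  [12 crossings, <D> = A^-16 + 2A^-8 - 2A^-4 + 1 - 2A^4 + A^8, w = -8]
key observation: 3 classes among 3 diagrams; unequal V(x) rules out equality
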